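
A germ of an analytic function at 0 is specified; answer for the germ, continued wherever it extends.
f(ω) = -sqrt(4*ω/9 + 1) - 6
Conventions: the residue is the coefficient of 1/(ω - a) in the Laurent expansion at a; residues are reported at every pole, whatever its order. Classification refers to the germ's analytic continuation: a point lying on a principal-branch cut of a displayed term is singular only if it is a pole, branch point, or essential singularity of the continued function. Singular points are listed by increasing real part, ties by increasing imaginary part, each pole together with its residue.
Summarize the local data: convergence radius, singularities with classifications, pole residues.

Radius of convergence at 0: 9/4.
At -9/4: an algebraic (square-root) branch point.

Branch term (-1)*sqrt(1 - ω/(-9/4)): its argument vanishes at ω = -9/4, a square-root branch point, modulus 9/4.
The radius of convergence is the smallest modulus among the singular points: 9/4.


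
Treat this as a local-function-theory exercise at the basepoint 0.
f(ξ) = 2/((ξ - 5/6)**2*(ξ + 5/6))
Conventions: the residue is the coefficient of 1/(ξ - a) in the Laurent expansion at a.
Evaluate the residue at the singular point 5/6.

At the order-2 pole 5/6 set g(ξ) = (ξ - (5/6))^2*f(ξ) = 2/(ξ + 5/6).
Order-2 pole: residue = g'(a); g'(5/6) = -18/25, so the residue is -18/25.

The residue is -18/25.


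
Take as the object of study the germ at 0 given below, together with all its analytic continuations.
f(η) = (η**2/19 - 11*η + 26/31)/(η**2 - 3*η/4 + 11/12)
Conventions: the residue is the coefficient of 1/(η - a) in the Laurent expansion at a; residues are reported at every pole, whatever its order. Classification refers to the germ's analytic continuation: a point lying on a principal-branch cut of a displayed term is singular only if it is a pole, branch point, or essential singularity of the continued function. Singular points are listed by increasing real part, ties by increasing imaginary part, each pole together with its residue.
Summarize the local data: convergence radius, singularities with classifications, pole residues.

Radius of convergence at 0: (1/6)*sqrt(33).
At (3/8) - ((1/24)*sqrt(447))*i: a pole of order 1; residue (-833/152) - ((187711/2106264)*sqrt(447))*i.
At (3/8) + ((1/24)*sqrt(447))*i: a pole of order 1; residue (-833/152) + ((187711/2106264)*sqrt(447))*i.

Denominator factor (η**2 - 3*η/4 + 11/12): discriminant -149/48, complex-conjugate roots (3/8) + ((1/24)*sqrt(447))*i and (3/8) - ((1/24)*sqrt(447))*i; poles of order 1, moduli (1/6)*sqrt(33) and (1/6)*sqrt(33).
The radius of convergence is the smallest modulus among the singular points: (1/6)*sqrt(33).
The factor η**2 - 3*η/4 + 11/12 splits as (η - a)(η - a') with a = (3/8) - ((1/24)*sqrt(447))*i, a' = (3/8) + ((1/24)*sqrt(447))*i. At the order-1 pole a set g(η) = (η - a)*f(η) = [η**2/19 - 11*η + 26/31] / (η - a').
Simple pole: residue = g(a) at a = (3/8) - ((1/24)*sqrt(447))*i, which is (-833/152) - ((187711/2106264)*sqrt(447))*i.
The factor η**2 - 3*η/4 + 11/12 splits as (η - a)(η - a') with a = (3/8) + ((1/24)*sqrt(447))*i, a' = (3/8) - ((1/24)*sqrt(447))*i. At the order-1 pole a set g(η) = (η - a)*f(η) = [η**2/19 - 11*η + 26/31] / (η - a').
Simple pole: residue = g(a) at a = (3/8) + ((1/24)*sqrt(447))*i, which is (-833/152) + ((187711/2106264)*sqrt(447))*i.
List the singular points by increasing real part (a conjugate pair: the negative imaginary part first).


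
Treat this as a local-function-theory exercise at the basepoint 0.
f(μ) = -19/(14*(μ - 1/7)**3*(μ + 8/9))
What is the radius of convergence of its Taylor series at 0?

The radius of convergence is 1/7.

Denominator factor (μ + 8/9): pole of order 1 at -8/9, modulus 8/9.
Denominator factor (μ - 1/7)^3: pole of order 3 at 1/7, modulus 1/7.
The radius of convergence is the smallest modulus among the singular points: 1/7.


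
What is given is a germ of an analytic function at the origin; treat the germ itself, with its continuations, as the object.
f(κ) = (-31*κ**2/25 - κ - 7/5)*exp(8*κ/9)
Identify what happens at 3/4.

There is no denominator, hence no pole anywhere.
The factor exp(8*κ/9) is entire.
So the germ continues analytically to 3/4.

The point is a regular point.


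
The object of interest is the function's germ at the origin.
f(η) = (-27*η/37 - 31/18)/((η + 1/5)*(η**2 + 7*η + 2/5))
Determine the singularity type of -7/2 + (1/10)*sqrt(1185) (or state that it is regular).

The denominator factor η**2 + 7*η + 2/5 vanishes at -7/2 + (1/10)*sqrt(1185) and appears to the power 1; the numerator there equals 277/333 - (27/370)*sqrt(1185), nonzero, and no other factor vanishes.
Hence a pole whose order is the multiplicity, 1.

The point is a pole of order 1.


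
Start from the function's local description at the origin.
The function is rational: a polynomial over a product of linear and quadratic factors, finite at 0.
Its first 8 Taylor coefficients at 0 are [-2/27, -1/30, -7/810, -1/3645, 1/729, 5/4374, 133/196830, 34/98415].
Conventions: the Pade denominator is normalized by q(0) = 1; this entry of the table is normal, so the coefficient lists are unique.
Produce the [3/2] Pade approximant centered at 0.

The Pade approximant has numerator coefficients [-2/27, 2197/85590, 2197/513540, 2197/4621860]; denominator coefficients [1, -505/634, 175/951].

Taylor coefficients needed (read off): a_0 = -2/27, a_1 = -1/30, a_2 = -7/810, a_3 = -1/3645, a_4 = 1/729, a_5 = 5/4374.
Write the denominator as Q(v) = 1 + q1*v + q2*v^2. Requiring Q*f - P = O(v^6) with deg P <= 3 kills the coefficients of v^4..v^5 in Q*f:
  v^4: a_4 + q1*a_3 + q2*a_2 = 0, i.e. 1/729 + (-1/3645)*q1 + (-7/810)*q2 = 0.
  v^5: a_5 + q1*a_4 + q2*a_3 = 0, i.e. 5/4374 + (1/729)*q1 + (-1/3645)*q2 = 0.
Solving this linear system: q1 = -505/634, q2 = 175/951.
The numerator is Q*f truncated at degree 3: P0 = a_0 = -2/27; P1 = a_1 + q1*a_0 = 2197/85590; P2 = a_2 + q1*a_1 + q2*a_0 = 2197/513540; P3 = a_3 + q1*a_2 + q2*a_1 = 2197/4621860.


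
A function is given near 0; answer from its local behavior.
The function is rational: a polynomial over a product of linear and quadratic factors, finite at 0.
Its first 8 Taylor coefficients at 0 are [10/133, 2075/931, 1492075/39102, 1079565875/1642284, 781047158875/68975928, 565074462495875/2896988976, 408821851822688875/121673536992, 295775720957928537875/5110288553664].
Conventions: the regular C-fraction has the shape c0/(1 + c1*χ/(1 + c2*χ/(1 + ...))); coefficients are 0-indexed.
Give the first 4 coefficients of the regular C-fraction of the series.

The regular C-fraction coefficients are [10/133, -415/14, 3118/249, 18791/129397].


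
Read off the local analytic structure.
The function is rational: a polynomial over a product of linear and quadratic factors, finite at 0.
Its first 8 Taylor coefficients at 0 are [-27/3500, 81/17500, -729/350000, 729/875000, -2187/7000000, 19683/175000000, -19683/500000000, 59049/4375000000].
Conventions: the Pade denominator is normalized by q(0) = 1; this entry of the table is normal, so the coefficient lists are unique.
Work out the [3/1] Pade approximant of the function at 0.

Taylor coefficients needed (read off): a_0 = -27/3500, a_1 = 81/17500, a_2 = -729/350000, a_3 = 729/875000, a_4 = -2187/7000000.
Write the denominator as Q(η) = 1 + q1*η. Requiring Q*f - P = O(η^5) with deg P <= 3 kills the coefficients of η^4..η^4 in Q*f:
  η^4: a_4 + q1*a_3 = 0, i.e. -2187/7000000 + (729/875000)*q1 = 0.
Solving this linear system: q1 = 3/8.
The numerator is Q*f truncated at degree 3: P0 = a_0 = -27/3500; P1 = a_1 + q1*a_0 = 243/140000; P2 = a_2 + q1*a_1 = -243/700000; P3 = a_3 + q1*a_2 = 729/14000000.

The Pade approximant has numerator coefficients [-27/3500, 243/140000, -243/700000, 729/14000000]; denominator coefficients [1, 3/8].


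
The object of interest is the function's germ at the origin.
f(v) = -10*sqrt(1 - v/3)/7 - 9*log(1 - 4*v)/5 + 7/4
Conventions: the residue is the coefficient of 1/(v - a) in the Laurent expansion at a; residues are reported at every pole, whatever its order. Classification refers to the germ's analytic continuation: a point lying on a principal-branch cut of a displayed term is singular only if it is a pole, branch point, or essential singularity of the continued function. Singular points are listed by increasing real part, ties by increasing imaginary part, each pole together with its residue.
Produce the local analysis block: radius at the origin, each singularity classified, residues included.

Branch term (-9/5)*log(1 - v/(1/4)): its argument vanishes at v = 1/4, a logarithmic branch point, modulus 1/4.
Branch term (-10/7)*sqrt(1 - v/(3)): its argument vanishes at v = 3, a square-root branch point, modulus 3.
The radius of convergence is the smallest modulus among the singular points: 1/4.
List the singular points by increasing real part (a conjugate pair: the negative imaginary part first).

Radius of convergence at 0: 1/4.
At 1/4: a logarithmic branch point.
At 3: an algebraic (square-root) branch point.


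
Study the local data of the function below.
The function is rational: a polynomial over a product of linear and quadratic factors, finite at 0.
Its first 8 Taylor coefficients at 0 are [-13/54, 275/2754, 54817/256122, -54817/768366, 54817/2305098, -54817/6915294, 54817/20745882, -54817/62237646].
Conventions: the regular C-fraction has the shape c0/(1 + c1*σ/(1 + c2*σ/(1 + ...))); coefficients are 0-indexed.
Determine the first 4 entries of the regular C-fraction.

The regular C-fraction coefficients are [-13/54, 275/663, -4819644/1884025, 4736791787/2282636950].

Taylor coefficients (read off): a_0 = -13/54, a_1 = 275/2754, a_2 = 54817/256122, a_3 = -54817/768366.
c0 = a_0 = -13/54. Peel one level at a time: if S = 1 + c*σ/S' with S'(0) = 1, then c is the σ-coefficient of S and S' = c*σ/(S - 1).
S_1 = c0/f = 1 + (275/663)*σ + (1606548/1514071)*σ^2 + ...; c1 = 275/663.
S_2 = c1*σ/(S_1 - 1) = 1 + (-4819644/1884025)*σ + (385802046/72675625)*σ^2 + ...; c2 = -4819644/1884025.
S_3 = c2*σ/(S_2 - 1) = 1 + (4736791787/2282636950)*σ + ...; c3 = 4736791787/2282636950.


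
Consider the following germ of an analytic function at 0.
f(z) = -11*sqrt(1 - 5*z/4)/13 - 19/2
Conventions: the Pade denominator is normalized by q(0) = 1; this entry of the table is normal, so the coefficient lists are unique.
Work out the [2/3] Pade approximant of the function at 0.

The Pade approximant has numerator coefficients [-269/26, 485005/37128, -7444475/2376192]; denominator coefficients [1, -865/714, 7825/30464, 1375/365568].

Taylor coefficients needed (expand at 0): a_0 = -269/26, a_1 = 55/104, a_2 = 275/1664, a_3 = 1375/13312, a_4 = 34375/425984, a_5 = 240625/3407872.
Write the denominator as Q(z) = 1 + q1*z + q2*z^2 + q3*z^3. Requiring Q*f - P = O(z^6) with deg P <= 2 kills the coefficients of z^3..z^5 in Q*f:
  z^3: a_3 + q1*a_2 + q2*a_1 + q3*a_0 = 0, i.e. 1375/13312 + (275/1664)*q1 + (55/104)*q2 + (-269/26)*q3 = 0.
  z^4: a_4 + q1*a_3 + q2*a_2 + q3*a_1 = 0, i.e. 34375/425984 + (1375/13312)*q1 + (275/1664)*q2 + (55/104)*q3 = 0.
  z^5: a_5 + q1*a_4 + q2*a_3 + q3*a_2 = 0, i.e. 240625/3407872 + (34375/425984)*q1 + (1375/13312)*q2 + (275/1664)*q3 = 0.
Solving this linear system: q1 = -865/714, q2 = 7825/30464, q3 = 1375/365568.
The numerator is Q*f truncated at degree 2: P0 = a_0 = -269/26; P1 = a_1 + q1*a_0 = 485005/37128; P2 = a_2 + q1*a_1 + q2*a_0 = -7444475/2376192.


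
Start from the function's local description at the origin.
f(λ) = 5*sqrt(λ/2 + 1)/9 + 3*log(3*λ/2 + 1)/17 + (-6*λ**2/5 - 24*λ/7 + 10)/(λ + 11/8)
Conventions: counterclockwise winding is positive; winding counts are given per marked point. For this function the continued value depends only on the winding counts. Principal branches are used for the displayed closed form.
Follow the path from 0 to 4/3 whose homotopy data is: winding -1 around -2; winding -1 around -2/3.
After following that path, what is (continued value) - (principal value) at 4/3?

Continued minus principal equals (-(10/27)*sqrt(15)) - ((6/17)*pi)*i.

The rational part is single-valued and drops out of the difference; each branch term changes only by its own monodromy.
(5/9)*sqrt(1 - λ/(-2)): winding -1 is odd, the square root flips sign, contributing -2*(5/9)*sqrt(1 - (4/3)/(-2)) = -2*(5/9)*sqrt(5/3) = -(10/27)*sqrt(15).
(3/17)*log(1 - λ/(-2/3)): each positive loop around -2/3 adds 2*pi*i to the log, so winding -1 contributes (3/17)*(-1)*2*pi*i = -(6/17)*pi*i.
Summing the contributions at λ = 4/3 gives (-(10/27)*sqrt(15)) - ((6/17)*pi)*i.


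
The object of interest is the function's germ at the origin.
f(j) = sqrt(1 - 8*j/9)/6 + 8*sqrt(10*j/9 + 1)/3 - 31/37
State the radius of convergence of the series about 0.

The radius of convergence is 9/10.

Branch term (1/6)*sqrt(1 - j/(9/8)): its argument vanishes at j = 9/8, a square-root branch point, modulus 9/8.
Branch term (8/3)*sqrt(1 - j/(-9/10)): its argument vanishes at j = -9/10, a square-root branch point, modulus 9/10.
The radius of convergence is the smallest modulus among the singular points: 9/10.


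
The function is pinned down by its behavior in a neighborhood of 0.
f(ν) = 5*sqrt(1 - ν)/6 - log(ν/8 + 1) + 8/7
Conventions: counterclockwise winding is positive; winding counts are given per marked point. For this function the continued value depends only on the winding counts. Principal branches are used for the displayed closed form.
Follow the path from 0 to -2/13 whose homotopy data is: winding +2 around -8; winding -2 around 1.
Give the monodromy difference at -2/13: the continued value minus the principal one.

Continued minus principal equals -(4)*pi*i.

The rational part is single-valued and drops out of the difference; each branch term changes only by its own monodromy.
(5/6)*sqrt(1 - ν/(1)): winding -2 is even, the square root returns to the same sheet, contribution 0.
(-1)*log(1 - ν/(-8)): each positive loop around -8 adds 2*pi*i to the log, so winding +2 contributes (-1)*(2)*2*pi*i = -(4)*pi*i.
Summing the contributions at ν = -2/13 gives -(4)*pi*i.


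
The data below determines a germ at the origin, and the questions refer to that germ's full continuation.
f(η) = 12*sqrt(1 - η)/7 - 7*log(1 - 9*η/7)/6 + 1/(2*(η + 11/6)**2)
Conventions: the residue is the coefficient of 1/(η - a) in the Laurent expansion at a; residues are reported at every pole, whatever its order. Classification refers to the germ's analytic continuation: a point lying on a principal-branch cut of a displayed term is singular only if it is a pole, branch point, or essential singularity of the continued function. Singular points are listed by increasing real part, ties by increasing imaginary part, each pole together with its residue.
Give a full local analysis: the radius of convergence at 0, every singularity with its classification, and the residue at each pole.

Radius of convergence at 0: 7/9.
At -11/6: a pole of order 2; residue 0.
At 7/9: a logarithmic branch point.
At 1: an algebraic (square-root) branch point.

Denominator factor (η + 11/6)^2: pole of order 2 at -11/6, modulus 11/6.
Branch term (-7/6)*log(1 - η/(7/9)): its argument vanishes at η = 7/9, a logarithmic branch point, modulus 7/9.
Branch term (12/7)*sqrt(1 - η/(1)): its argument vanishes at η = 1, a square-root branch point, modulus 1.
The radius of convergence is the smallest modulus among the singular points: 7/9.
The branch terms are analytic at -11/6 and contribute nothing to the residue; only the rational part matters.
At the order-2 pole -11/6 set g(η) = (η - (-11/6))^2*(rational part) = 1/2.
Order-2 pole: residue = g'(a); g'(-11/6) = 0, so the residue is 0.
List the singular points by increasing real part (a conjugate pair: the negative imaginary part first).


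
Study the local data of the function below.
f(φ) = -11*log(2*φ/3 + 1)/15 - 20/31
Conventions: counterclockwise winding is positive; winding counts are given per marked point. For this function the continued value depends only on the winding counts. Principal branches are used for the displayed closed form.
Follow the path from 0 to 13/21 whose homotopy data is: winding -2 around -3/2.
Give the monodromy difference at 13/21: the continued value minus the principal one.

Continued minus principal equals (44/15)*pi*i.

The rational part is single-valued and drops out of the difference; each branch term changes only by its own monodromy.
(-11/15)*log(1 - φ/(-3/2)): each positive loop around -3/2 adds 2*pi*i to the log, so winding -2 contributes (-11/15)*(-2)*2*pi*i = (44/15)*pi*i.
Summing the contributions at φ = 13/21 gives (44/15)*pi*i.


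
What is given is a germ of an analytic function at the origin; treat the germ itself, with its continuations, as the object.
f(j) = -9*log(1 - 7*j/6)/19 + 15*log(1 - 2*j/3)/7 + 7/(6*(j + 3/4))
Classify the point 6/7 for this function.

The term (-9/19)*log(1 - j/(6/7)) has argument 1 - 6/7/(6/7) = 0 at 6/7: a logarithmic (infinitely-sheeted) branch point; the remaining terms are analytic or single-valued there.

The point is a logarithmic branch point.


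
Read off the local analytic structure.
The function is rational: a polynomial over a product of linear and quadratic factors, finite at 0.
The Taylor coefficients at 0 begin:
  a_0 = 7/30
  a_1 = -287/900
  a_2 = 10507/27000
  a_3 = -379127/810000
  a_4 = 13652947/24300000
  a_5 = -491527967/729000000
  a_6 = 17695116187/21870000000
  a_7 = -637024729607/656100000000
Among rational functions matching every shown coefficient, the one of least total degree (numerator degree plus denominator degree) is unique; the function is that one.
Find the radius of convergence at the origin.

The radius of convergence is 5/6.

No rational of total degree below 2 reproduces all 8 coefficients; solving the [0/2] Pade equations on them gives f(θ) = 7/(6*(θ + 5/6)*(θ + 6)), whose expansion matches every shown term.
Denominator factor (θ + 5/6): pole of order 1 at -5/6, modulus 5/6.
Denominator factor (θ + 6): pole of order 1 at -6, modulus 6.
The radius of convergence is the smallest modulus among the singular points: 5/6.


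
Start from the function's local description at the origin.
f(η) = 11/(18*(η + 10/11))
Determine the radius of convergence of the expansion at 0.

Denominator factor (η + 10/11): pole of order 1 at -10/11, modulus 10/11.
The radius of convergence is the smallest modulus among the singular points: 10/11.

The radius of convergence is 10/11.


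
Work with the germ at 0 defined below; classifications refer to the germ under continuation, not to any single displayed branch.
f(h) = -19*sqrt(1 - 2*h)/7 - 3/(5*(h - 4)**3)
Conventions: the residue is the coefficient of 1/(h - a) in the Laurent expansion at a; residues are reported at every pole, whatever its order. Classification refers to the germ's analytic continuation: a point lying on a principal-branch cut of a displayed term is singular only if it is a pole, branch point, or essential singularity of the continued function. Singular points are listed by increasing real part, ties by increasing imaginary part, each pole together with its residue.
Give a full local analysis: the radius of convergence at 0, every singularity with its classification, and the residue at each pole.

Denominator factor (h - 4)^3: pole of order 3 at 4, modulus 4.
Branch term (-19/7)*sqrt(1 - h/(1/2)): its argument vanishes at h = 1/2, a square-root branch point, modulus 1/2.
The radius of convergence is the smallest modulus among the singular points: 1/2.
The branch term is analytic at 4 and contributes nothing to the residue; only the rational part matters.
At the order-3 pole 4 set g(h) = (h - (4))^3*(rational part) = -3/5.
Order-3 pole: residue = g''(a)/2; g''(4) = 0, so the residue is 0.
List the singular points by increasing real part (a conjugate pair: the negative imaginary part first).

Radius of convergence at 0: 1/2.
At 1/2: an algebraic (square-root) branch point.
At 4: a pole of order 3; residue 0.


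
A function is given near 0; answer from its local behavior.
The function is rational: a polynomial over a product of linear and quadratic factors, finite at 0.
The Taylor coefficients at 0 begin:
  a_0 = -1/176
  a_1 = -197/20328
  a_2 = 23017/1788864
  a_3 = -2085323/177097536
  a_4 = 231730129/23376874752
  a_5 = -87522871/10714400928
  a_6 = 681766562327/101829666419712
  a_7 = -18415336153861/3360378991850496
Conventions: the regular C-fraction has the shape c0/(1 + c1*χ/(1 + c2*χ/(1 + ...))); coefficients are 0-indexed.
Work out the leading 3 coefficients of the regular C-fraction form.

The regular C-fraction coefficients are [-1/176, -394/231, 100391/33096].

Taylor coefficients (read off): a_0 = -1/176, a_1 = -197/20328, a_2 = 23017/1788864.
c0 = a_0 = -1/176. Peel one level at a time: if S = 1 + c*χ/S' with S'(0) = 1, then c is the χ-coefficient of S and S' = c*χ/(S - 1).
S_1 = c0/f = 1 + (-394/231)*χ + (100391/19404)*χ^2 + ...; c1 = -394/231.
S_2 = c1*χ/(S_1 - 1) = 1 + (100391/33096)*χ + ...; c2 = 100391/33096.


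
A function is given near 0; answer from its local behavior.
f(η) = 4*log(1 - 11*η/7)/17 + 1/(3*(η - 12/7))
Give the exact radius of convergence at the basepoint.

The radius of convergence is 7/11.

Denominator factor (η - 12/7): pole of order 1 at 12/7, modulus 12/7.
Branch term (4/17)*log(1 - η/(7/11)): its argument vanishes at η = 7/11, a logarithmic branch point, modulus 7/11.
The radius of convergence is the smallest modulus among the singular points: 7/11.


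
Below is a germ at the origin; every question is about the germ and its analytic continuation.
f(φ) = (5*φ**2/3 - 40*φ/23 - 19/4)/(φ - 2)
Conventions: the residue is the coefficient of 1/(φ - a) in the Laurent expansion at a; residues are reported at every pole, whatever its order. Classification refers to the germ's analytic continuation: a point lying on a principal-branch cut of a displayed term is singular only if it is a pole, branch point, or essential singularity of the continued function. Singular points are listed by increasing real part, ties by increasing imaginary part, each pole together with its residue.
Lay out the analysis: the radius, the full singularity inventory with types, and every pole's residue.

Denominator factor (φ - 2): pole of order 1 at 2, modulus 2.
The radius of convergence is the smallest modulus among the singular points: 2.
At the order-1 pole 2 set g(φ) = (φ - (2))*f(φ) = 5*φ**2/3 - 40*φ/23 - 19/4.
Simple pole: residue = g(a) at a = 2, which is -431/276.

Radius of convergence at 0: 2.
At 2: a pole of order 1; residue -431/276.


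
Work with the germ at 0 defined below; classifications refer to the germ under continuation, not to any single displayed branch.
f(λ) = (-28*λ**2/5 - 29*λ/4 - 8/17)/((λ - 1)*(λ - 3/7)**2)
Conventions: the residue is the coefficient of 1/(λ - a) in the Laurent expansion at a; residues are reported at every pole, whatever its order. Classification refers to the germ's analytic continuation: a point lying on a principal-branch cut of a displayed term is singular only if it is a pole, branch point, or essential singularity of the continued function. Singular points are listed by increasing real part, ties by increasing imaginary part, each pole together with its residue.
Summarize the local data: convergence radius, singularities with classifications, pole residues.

Denominator factor (λ - 3/7)^2: pole of order 2 at 3/7, modulus 3/7.
Denominator factor (λ - 1): pole of order 1 at 1, modulus 1.
The radius of convergence is the smallest modulus among the singular points: 3/7.
At the order-2 pole 3/7 set g(λ) = (λ - (3/7))^2*f(λ) = (-28*λ**2/5 - 29*λ/4 - 8/17)/(λ - 1).
Order-2 pole: residue = g'(a); g'(3/7) = 191457/5440, so the residue is 191457/5440.
At the order-1 pole 1 set g(λ) = (λ - (1))*f(λ) = (-28*λ**2/5 - 29*λ/4 - 8/17)/(λ - 3/7)**2.
Simple pole: residue = g(a) at a = 1, which is -221921/5440.
List the singular points by increasing real part (a conjugate pair: the negative imaginary part first).

Radius of convergence at 0: 3/7.
At 3/7: a pole of order 2; residue 191457/5440.
At 1: a pole of order 1; residue -221921/5440.


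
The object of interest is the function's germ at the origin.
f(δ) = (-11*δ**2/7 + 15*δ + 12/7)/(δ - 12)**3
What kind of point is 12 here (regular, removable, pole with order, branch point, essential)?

The denominator factor δ - 12 vanishes at 12 and appears to the power 3; the numerator there equals -312/7, nonzero, and no other factor vanishes.
Hence a pole whose order is the multiplicity, 3.

The point is a pole of order 3.


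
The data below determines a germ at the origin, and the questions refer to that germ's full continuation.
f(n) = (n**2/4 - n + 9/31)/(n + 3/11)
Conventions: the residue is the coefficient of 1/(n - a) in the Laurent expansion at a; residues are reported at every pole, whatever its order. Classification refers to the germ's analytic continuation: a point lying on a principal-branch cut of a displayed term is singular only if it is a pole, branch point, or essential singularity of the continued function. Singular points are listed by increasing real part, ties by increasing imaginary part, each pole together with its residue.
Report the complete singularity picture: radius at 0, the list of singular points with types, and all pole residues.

Radius of convergence at 0: 3/11.
At -3/11: a pole of order 1; residue 8727/15004.

Denominator factor (n + 3/11): pole of order 1 at -3/11, modulus 3/11.
The radius of convergence is the smallest modulus among the singular points: 3/11.
At the order-1 pole -3/11 set g(n) = (n - (-3/11))*f(n) = n**2/4 - n + 9/31.
Simple pole: residue = g(a) at a = -3/11, which is 8727/15004.


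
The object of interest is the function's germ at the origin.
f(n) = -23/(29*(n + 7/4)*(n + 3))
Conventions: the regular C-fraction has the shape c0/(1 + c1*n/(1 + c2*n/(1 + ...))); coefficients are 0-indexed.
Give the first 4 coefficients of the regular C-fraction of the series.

Taylor coefficients (expand at 0): a_0 = -92/609, a_1 = 1748/12789, a_2 = -25484/268569, a_3 = 337364/5639949.
c0 = a_0 = -92/609. Peel one level at a time: if S = 1 + c*n/S' with S'(0) = 1, then c is the n-coefficient of S and S' = c*n/(S - 1).
S_1 = c0/f = 1 + (19/21)*n + (4/21)*n^2 + ...; c1 = 19/21.
S_2 = c1*n/(S_1 - 1) = 1 + (-4/19)*n + (16/361)*n^2 + ...; c2 = -4/19.
S_3 = c2*n/(S_2 - 1) = 1 + (4/19)*n + ...; c3 = 4/19.

The regular C-fraction coefficients are [-92/609, 19/21, -4/19, 4/19].


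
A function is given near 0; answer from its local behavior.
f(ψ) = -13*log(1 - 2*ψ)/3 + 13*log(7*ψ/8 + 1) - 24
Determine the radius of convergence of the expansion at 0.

The radius of convergence is 1/2.

Branch term (13)*log(1 - ψ/(-8/7)): its argument vanishes at ψ = -8/7, a logarithmic branch point, modulus 8/7.
Branch term (-13/3)*log(1 - ψ/(1/2)): its argument vanishes at ψ = 1/2, a logarithmic branch point, modulus 1/2.
The radius of convergence is the smallest modulus among the singular points: 1/2.


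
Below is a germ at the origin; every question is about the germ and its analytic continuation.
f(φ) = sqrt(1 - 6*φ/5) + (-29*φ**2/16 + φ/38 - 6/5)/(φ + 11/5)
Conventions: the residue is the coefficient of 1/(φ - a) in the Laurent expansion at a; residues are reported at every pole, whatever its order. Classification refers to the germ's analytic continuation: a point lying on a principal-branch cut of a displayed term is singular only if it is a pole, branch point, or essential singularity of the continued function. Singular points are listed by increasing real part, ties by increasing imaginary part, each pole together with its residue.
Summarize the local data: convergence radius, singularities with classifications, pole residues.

Radius of convergence at 0: 5/6.
At -11/5: a pole of order 1; residue -76231/7600.
At 5/6: an algebraic (square-root) branch point.

Denominator factor (φ + 11/5): pole of order 1 at -11/5, modulus 11/5.
Branch term (1)*sqrt(1 - φ/(5/6)): its argument vanishes at φ = 5/6, a square-root branch point, modulus 5/6.
The radius of convergence is the smallest modulus among the singular points: 5/6.
The branch term is analytic at -11/5 and contributes nothing to the residue; only the rational part matters.
At the order-1 pole -11/5 set g(φ) = (φ - (-11/5))*(rational part) = -29*φ**2/16 + φ/38 - 6/5.
Simple pole: residue = g(a) at a = -11/5, which is -76231/7600.
List the singular points by increasing real part (a conjugate pair: the negative imaginary part first).


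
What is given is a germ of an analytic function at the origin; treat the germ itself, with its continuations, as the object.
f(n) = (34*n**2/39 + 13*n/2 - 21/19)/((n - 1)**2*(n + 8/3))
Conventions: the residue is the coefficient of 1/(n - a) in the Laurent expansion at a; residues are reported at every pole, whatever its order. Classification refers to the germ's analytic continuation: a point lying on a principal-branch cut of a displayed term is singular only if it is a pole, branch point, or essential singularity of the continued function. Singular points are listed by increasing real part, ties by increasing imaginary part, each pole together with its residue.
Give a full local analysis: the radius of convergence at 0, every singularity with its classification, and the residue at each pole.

Denominator factor (n - 1)^2: pole of order 2 at 1, modulus 1.
Denominator factor (n + 8/3): pole of order 1 at -8/3, modulus 8/3.
The radius of convergence is the smallest modulus among the singular points: 1.
At the order-1 pole -8/3 set g(n) = (n - (-8/3))*f(n) = (34*n**2/39 + 13*n/2 - 21/19)/(n - 1)**2.
Simple pole: residue = g(a) at a = -8/3, which is -81623/89661.
At the order-2 pole 1 set g(n) = (n - (1))^2*f(n) = (34*n**2/39 + 13*n/2 - 21/19)/(n + 8/3).
Order-2 pole: residue = g'(a); g'(1) = 53263/29887, so the residue is 53263/29887.
List the singular points by increasing real part (a conjugate pair: the negative imaginary part first).

Radius of convergence at 0: 1.
At -8/3: a pole of order 1; residue -81623/89661.
At 1: a pole of order 2; residue 53263/29887.


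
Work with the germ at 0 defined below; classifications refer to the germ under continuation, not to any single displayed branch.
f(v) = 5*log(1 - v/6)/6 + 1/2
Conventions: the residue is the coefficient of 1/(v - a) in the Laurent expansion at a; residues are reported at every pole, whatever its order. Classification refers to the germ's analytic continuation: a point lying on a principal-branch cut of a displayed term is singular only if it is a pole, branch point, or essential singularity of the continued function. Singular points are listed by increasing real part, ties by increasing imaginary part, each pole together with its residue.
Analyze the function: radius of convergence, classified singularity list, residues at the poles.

Radius of convergence at 0: 6.
At 6: a logarithmic branch point.

Branch term (5/6)*log(1 - v/(6)): its argument vanishes at v = 6, a logarithmic branch point, modulus 6.
The radius of convergence is the smallest modulus among the singular points: 6.


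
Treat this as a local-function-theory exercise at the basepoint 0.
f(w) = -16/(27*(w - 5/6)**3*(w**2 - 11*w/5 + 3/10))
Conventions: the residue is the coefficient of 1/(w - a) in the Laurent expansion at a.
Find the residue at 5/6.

The residue is 3882240/3442951.

At the order-3 pole 5/6 set g(w) = (w - (5/6))^3*f(w) = -16/(27*(w**2 - 11*w/5 + 3/10)).
Order-3 pole: residue = g''(a)/2; g''(5/6) = 7764480/3442951, so the residue is 3882240/3442951.


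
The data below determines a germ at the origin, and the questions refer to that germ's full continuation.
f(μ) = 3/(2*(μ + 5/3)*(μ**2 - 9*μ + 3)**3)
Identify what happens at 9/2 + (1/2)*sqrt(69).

The point is a pole of order 3.

The denominator factor μ**2 - 9*μ + 3 vanishes at 9/2 + (1/2)*sqrt(69) and appears to the power 3; the numerator there equals 3/2, nonzero, and no other factor vanishes.
Hence a pole whose order is the multiplicity, 3.


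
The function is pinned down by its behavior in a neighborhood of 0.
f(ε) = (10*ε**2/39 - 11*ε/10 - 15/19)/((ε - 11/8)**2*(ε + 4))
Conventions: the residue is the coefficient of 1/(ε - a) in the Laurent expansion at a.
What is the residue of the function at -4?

The residue is 1828928/6850545.

At the order-1 pole -4 set g(ε) = (ε - (-4))*f(ε) = (10*ε**2/39 - 11*ε/10 - 15/19)/(ε - 11/8)**2.
Simple pole: residue = g(a) at a = -4, which is 1828928/6850545.


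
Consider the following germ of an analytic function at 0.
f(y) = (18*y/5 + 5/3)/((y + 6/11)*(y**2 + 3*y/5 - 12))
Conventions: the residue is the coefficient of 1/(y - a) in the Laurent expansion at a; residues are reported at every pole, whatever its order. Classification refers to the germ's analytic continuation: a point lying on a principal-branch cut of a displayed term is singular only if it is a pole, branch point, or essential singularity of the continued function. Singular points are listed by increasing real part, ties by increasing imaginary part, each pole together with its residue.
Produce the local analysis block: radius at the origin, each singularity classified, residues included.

Radius of convergence at 0: 6/11.
At -3/10 - (1/10)*sqrt(1209): a pole of order 1; residue -539/43668 - (29161/1955356)*sqrt(1209).
At -6/11: a pole of order 1; residue 539/21834.
At -3/10 + (1/10)*sqrt(1209): a pole of order 1; residue -539/43668 + (29161/1955356)*sqrt(1209).


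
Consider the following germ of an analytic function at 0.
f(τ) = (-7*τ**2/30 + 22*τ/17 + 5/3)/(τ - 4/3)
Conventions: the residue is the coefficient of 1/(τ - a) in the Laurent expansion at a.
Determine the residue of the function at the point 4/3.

The residue is 6833/2295.

At the order-1 pole 4/3 set g(τ) = (τ - (4/3))*f(τ) = -7*τ**2/30 + 22*τ/17 + 5/3.
Simple pole: residue = g(a) at a = 4/3, which is 6833/2295.


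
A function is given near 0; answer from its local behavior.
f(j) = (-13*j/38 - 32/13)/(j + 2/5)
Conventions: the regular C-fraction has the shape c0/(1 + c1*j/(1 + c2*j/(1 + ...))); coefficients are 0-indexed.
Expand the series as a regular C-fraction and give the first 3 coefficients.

The regular C-fraction coefficients are [-80/13, 2871/1216, 169/1216].

Taylor coefficients (expand at 0): a_0 = -80/13, a_1 = 14355/988, a_2 = -71775/1976.
c0 = a_0 = -80/13. Peel one level at a time: if S = 1 + c*j/S' with S'(0) = 1, then c is the j-coefficient of S and S' = c*j/(S - 1).
S_1 = c0/f = 1 + (2871/1216)*j + (-485199/1478656)*j^2 + ...; c1 = 2871/1216.
S_2 = c1*j/(S_1 - 1) = 1 + (169/1216)*j + ...; c2 = 169/1216.


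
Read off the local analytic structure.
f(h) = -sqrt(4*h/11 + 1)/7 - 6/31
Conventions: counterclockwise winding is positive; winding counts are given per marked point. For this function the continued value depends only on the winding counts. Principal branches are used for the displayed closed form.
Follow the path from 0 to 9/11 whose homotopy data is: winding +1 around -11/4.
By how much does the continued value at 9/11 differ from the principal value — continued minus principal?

The rational part is single-valued and drops out of the difference; each branch term changes only by its own monodromy.
(-1/7)*sqrt(1 - h/(-11/4)): winding +1 is odd, the square root flips sign, contributing -2*(-1/7)*sqrt(1 - (9/11)/(-11/4)) = -2*(-1/7)*sqrt(157/121) = (2/77)*sqrt(157).
Summing the contributions at h = 9/11 gives (2/77)*sqrt(157).

Continued minus principal equals (2/77)*sqrt(157).


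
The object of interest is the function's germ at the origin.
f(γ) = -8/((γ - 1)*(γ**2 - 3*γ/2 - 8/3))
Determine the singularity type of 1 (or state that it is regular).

The point is a pole of order 1.

The denominator factor γ - 1 vanishes at 1 and appears to the power 1; the numerator there equals -8, nonzero, and no other factor vanishes.
Hence a pole whose order is the multiplicity, 1.


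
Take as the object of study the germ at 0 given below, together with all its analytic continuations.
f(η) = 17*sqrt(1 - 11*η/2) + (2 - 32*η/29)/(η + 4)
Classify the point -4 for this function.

The point is a pole of order 1.

The denominator factor η + 4 vanishes at -4 and appears to the power 1; the numerator there equals 186/29, nonzero, and no other factor vanishes.
The branch terms are analytic at this point.
Hence a pole whose order is the multiplicity, 1.


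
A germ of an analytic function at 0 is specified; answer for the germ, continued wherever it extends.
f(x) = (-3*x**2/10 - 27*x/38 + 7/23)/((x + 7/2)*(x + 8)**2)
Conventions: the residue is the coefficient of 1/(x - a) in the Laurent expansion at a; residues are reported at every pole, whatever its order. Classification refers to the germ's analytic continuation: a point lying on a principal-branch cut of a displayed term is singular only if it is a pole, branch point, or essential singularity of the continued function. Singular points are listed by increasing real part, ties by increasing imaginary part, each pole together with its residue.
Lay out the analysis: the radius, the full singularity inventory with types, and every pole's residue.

Denominator factor (x + 7/2): pole of order 1 at -7/2, modulus 7/2.
Denominator factor (x + 8)^2: pole of order 2 at -8, modulus 8.
The radius of convergence is the smallest modulus among the singular points: 7/2.
At the order-2 pole -8 set g(x) = (x - (-8))^2*f(x) = (-3*x**2/10 - 27*x/38 + 7/23)/(x + 7/2).
Order-2 pole: residue = g'(a); g'(-8) = -45371/176985, so the residue is -45371/176985.
At the order-1 pole -7/2 set g(x) = (x - (-7/2))*f(x) = (-3*x**2/10 - 27*x/38 + 7/23)/(x + 8)**2.
Simple pole: residue = g(a) at a = -7/2, which is -15449/353970.
List the singular points by increasing real part (a conjugate pair: the negative imaginary part first).

Radius of convergence at 0: 7/2.
At -8: a pole of order 2; residue -45371/176985.
At -7/2: a pole of order 1; residue -15449/353970.


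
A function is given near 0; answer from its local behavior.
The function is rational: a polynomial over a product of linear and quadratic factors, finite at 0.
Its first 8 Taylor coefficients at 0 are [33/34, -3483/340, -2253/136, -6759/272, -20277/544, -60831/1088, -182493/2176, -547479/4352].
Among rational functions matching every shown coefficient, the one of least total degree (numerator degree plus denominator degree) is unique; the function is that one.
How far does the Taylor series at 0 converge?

No rational of total degree below 3 reproduces all 8 coefficients; solving the [2/1] Pade equations on them gives f(ρ) = (4*ρ**2/5 + 39*ρ/5 - 11/17)/(ρ - 2/3), whose expansion matches every shown term.
Denominator factor (ρ - 2/3): pole of order 1 at 2/3, modulus 2/3.
The radius of convergence is the smallest modulus among the singular points: 2/3.

The radius of convergence is 2/3.


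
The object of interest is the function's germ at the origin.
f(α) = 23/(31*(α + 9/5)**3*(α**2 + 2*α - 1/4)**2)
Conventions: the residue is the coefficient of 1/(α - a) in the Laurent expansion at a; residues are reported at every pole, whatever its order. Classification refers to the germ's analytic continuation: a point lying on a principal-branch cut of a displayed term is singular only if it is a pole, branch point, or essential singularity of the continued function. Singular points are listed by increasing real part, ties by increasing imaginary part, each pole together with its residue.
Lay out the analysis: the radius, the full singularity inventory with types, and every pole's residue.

Radius of convergence at 0: -1 + (1/2)*sqrt(5).
At -1 - (1/2)*sqrt(5): a pole of order 2; residue -10235000000/429221071 - (147332480/13845841)*sqrt(5).
At -9/5: a pole of order 3; residue 20470000000/429221071.
At -1 + (1/2)*sqrt(5): a pole of order 2; residue -10235000000/429221071 + (147332480/13845841)*sqrt(5).


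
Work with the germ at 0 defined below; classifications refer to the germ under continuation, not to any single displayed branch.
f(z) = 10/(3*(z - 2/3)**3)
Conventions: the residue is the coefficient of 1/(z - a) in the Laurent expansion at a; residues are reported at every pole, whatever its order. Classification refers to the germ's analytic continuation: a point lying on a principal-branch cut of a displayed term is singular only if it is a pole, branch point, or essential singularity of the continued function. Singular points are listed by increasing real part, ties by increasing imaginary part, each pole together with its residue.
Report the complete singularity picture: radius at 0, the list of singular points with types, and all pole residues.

Radius of convergence at 0: 2/3.
At 2/3: a pole of order 3; residue 0.

Denominator factor (z - 2/3)^3: pole of order 3 at 2/3, modulus 2/3.
The radius of convergence is the smallest modulus among the singular points: 2/3.
At the order-3 pole 2/3 set g(z) = (z - (2/3))^3*f(z) = 10/3.
Order-3 pole: residue = g''(a)/2; g''(2/3) = 0, so the residue is 0.
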